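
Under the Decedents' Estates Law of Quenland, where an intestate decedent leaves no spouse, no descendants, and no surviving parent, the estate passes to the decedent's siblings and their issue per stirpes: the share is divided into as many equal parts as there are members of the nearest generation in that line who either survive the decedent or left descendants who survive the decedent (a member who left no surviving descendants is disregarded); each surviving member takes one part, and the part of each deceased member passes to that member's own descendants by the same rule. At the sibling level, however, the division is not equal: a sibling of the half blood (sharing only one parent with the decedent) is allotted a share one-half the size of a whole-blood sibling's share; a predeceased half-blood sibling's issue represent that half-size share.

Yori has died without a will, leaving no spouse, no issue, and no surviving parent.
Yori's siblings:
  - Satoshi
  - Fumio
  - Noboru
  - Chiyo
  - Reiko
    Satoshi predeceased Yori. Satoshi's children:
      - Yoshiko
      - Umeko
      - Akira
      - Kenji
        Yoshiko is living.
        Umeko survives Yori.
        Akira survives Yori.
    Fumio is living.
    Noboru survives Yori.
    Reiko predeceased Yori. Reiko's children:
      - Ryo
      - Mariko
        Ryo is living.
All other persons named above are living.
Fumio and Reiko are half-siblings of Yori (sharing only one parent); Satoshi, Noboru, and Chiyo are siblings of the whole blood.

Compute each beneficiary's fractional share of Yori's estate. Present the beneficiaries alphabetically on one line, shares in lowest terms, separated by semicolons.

Akira 1/16; Chiyo 1/4; Fumio 1/8; Kenji 1/16; Mariko 1/16; Noboru 1/4; Ryo 1/16; Umeko 1/16; Yoshiko 1/16

No spouse, descendants, or parent survives, so the estate passes to Yori's siblings per stirpes.
Half-blood siblings count for one-half the weight of whole-blood siblings at the initial division.
Dividing 1 in proportion to weights (total weight 4): Satoshi (weight 1) → 1/4; Fumio (weight 1/2) → 1/8; Noboru (weight 1) → 1/4; Chiyo (weight 1) → 1/4; Reiko (weight 1/2) → 1/8.
Satoshi predeceased; the 1/4 allotted to Satoshi's branch passes to Satoshi's issue by representation.
The 1/4 is divided into 4 equal shares of 1/16 among Yoshiko, Umeko, Akira, Kenji.
Yoshiko is living and takes 1/16.
Umeko is living and takes 1/16.
Akira is living and takes 1/16.
Kenji is living and takes 1/16.
Fumio is living and takes 1/8.
Noboru is living and takes 1/4.
Chiyo is living and takes 1/4.
Reiko predeceased; the 1/8 allotted to Reiko's branch passes to Reiko's issue by representation.
The 1/8 is divided into 2 equal shares of 1/16 among Ryo, Mariko.
Ryo is living and takes 1/16.
Mariko is living and takes 1/16.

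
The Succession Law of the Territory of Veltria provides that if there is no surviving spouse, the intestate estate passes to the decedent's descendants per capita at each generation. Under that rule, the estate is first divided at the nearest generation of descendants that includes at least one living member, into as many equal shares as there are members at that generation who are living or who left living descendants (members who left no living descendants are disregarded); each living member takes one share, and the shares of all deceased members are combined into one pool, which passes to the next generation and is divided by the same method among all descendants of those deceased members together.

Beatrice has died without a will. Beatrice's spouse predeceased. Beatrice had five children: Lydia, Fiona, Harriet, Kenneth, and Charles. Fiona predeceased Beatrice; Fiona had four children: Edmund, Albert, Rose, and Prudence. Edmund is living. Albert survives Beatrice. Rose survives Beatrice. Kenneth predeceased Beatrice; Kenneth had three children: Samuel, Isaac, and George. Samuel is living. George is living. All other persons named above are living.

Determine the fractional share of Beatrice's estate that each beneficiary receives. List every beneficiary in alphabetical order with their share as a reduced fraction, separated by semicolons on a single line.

There is no surviving spouse, so the entire estate passes to Beatrice's descendants per capita at each generation.
At generation 1 (Lydia, Fiona, Harriet, Kenneth, Charles) there are 5 shares of (1)/5 = 1/5 each.
Living: Lydia, Harriet, and Charles — each takes 1/5.
Deceased: Fiona and Kenneth. Their combined 2/5 is pooled and carried to generation 2.
At generation 2 (Edmund, Albert, Rose, Prudence, Samuel, Isaac, George) there are 7 shares of (2/5)/7 = 2/35 each.
Living: Edmund, Albert, Rose, Prudence, Samuel, Isaac, and George — each takes 2/35.

Albert 2/35; Charles 1/5; Edmund 2/35; George 2/35; Harriet 1/5; Isaac 2/35; Lydia 1/5; Prudence 2/35; Rose 2/35; Samuel 2/35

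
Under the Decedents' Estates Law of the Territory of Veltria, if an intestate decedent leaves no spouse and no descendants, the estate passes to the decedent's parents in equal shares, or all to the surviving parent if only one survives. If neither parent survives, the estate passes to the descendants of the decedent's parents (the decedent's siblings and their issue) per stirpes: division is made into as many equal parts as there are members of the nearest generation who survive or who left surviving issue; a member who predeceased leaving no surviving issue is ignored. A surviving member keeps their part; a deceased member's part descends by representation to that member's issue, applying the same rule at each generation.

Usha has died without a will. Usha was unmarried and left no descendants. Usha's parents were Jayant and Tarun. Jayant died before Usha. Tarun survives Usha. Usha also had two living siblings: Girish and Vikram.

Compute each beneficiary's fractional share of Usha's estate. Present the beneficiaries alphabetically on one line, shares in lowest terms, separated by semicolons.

Only one parent, Tarun, survives, so Tarun takes the entire estate. The siblings take nothing because a surviving parent has priority.

Tarun 1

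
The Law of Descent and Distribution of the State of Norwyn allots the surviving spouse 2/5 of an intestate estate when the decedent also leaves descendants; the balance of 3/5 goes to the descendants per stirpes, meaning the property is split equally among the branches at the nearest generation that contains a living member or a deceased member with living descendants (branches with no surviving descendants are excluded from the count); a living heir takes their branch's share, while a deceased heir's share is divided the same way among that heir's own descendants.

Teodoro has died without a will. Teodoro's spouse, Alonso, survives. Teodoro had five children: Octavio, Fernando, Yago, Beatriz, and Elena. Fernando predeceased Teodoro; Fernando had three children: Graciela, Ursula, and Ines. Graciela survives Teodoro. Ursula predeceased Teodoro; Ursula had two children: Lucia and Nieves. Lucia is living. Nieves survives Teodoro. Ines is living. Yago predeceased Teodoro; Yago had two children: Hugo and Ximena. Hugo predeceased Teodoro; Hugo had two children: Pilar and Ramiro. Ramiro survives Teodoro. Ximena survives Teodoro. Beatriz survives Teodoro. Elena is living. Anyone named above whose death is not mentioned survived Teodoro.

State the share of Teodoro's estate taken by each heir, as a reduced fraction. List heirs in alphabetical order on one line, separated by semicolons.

Alonso, as surviving spouse, takes 2/5.
The remaining 3/5 passes to Teodoro's descendants per stirpes.
The 3/5 is divided into 5 equal shares of 3/25 among Octavio, Fernando, Yago, Beatriz, Elena.
Octavio is living and takes 3/25.
Fernando predeceased; the 3/25 allotted to Fernando's branch passes to Fernando's issue by representation.
The 3/25 is divided into 3 equal shares of 1/25 among Graciela, Ursula, Ines.
Graciela is living and takes 1/25.
Ursula predeceased; the 1/25 allotted to Ursula's branch passes to Ursula's issue by representation.
The 1/25 is divided into 2 equal shares of 1/50 among Lucia, Nieves.
Lucia is living and takes 1/50.
Nieves is living and takes 1/50.
Ines is living and takes 1/25.
Yago predeceased; the 3/25 allotted to Yago's branch passes to Yago's issue by representation.
The 3/25 is divided into 2 equal shares of 3/50 among Hugo, Ximena.
Hugo predeceased; the 3/50 allotted to Hugo's branch passes to Hugo's issue by representation.
The 3/50 is divided into 2 equal shares of 3/100 among Pilar, Ramiro.
Pilar is living and takes 3/100.
Ramiro is living and takes 3/100.
Ximena is living and takes 3/50.
Beatriz is living and takes 3/25.
Elena is living and takes 3/25.

Alonso 2/5; Beatriz 3/25; Elena 3/25; Graciela 1/25; Ines 1/25; Lucia 1/50; Nieves 1/50; Octavio 3/25; Pilar 3/100; Ramiro 3/100; Ximena 3/50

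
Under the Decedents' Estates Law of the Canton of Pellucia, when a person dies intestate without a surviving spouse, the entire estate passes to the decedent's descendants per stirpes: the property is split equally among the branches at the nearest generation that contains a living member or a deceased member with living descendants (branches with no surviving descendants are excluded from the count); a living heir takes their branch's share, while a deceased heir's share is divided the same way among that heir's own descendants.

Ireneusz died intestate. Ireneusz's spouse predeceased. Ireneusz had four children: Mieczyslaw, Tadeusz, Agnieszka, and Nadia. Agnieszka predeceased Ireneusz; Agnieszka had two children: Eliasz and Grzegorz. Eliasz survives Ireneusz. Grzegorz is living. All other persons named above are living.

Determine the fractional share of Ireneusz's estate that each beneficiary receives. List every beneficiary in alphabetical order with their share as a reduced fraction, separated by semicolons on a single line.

Eliasz 1/8; Grzegorz 1/8; Mieczyslaw 1/4; Nadia 1/4; Tadeusz 1/4

There is no surviving spouse, so the entire estate passes to Ireneusz's descendants per stirpes.
The estate is divided into 4 equal shares of 1/4 among Mieczyslaw, Tadeusz, Agnieszka, Nadia.
Mieczyslaw is living and takes 1/4.
Tadeusz is living and takes 1/4.
Agnieszka predeceased; the 1/4 allotted to Agnieszka's branch passes to Agnieszka's issue by representation.
The 1/4 is divided into 2 equal shares of 1/8 among Eliasz, Grzegorz.
Eliasz is living and takes 1/8.
Grzegorz is living and takes 1/8.
Nadia is living and takes 1/4.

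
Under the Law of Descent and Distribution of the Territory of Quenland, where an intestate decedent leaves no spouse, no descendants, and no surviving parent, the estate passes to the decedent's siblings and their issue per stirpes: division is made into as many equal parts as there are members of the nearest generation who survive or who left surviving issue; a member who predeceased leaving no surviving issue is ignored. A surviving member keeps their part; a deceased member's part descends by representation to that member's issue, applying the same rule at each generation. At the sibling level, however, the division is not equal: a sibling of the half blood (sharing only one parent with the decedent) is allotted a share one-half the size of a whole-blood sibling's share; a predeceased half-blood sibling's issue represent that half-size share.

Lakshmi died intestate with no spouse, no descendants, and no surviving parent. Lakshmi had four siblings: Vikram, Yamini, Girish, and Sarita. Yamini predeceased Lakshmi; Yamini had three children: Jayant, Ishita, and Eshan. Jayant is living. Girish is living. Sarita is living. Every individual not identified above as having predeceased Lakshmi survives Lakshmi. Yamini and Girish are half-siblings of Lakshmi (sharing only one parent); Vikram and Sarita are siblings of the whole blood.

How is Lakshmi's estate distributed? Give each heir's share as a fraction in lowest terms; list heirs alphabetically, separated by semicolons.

No spouse, descendants, or parent survives, so the estate passes to Lakshmi's siblings per stirpes.
Half-blood siblings count for one-half the weight of whole-blood siblings at the initial division.
Dividing 1 in proportion to weights (total weight 3): Vikram (weight 1) → 1/3; Yamini (weight 1/2) → 1/6; Girish (weight 1/2) → 1/6; Sarita (weight 1) → 1/3.
Vikram is living and takes 1/3.
Yamini predeceased; the 1/6 allotted to Yamini's branch passes to Yamini's issue by representation.
The 1/6 is divided into 3 equal shares of 1/18 among Jayant, Ishita, Eshan.
Jayant is living and takes 1/18.
Ishita is living and takes 1/18.
Eshan is living and takes 1/18.
Girish is living and takes 1/6.
Sarita is living and takes 1/3.

Eshan 1/18; Girish 1/6; Ishita 1/18; Jayant 1/18; Sarita 1/3; Vikram 1/3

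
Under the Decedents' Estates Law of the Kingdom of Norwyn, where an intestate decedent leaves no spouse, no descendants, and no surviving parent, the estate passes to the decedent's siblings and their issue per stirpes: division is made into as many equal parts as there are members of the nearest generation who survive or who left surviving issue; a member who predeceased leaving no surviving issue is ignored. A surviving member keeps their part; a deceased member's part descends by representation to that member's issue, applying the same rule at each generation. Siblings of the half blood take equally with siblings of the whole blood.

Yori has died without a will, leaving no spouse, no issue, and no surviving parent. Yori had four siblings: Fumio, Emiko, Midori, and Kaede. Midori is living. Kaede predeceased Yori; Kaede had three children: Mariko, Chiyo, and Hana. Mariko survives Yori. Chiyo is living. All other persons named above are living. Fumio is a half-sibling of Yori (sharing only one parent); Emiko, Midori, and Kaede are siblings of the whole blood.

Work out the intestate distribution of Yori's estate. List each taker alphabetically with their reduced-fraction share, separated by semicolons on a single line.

No spouse, descendants, or parent survives, so the estate passes to Yori's siblings per stirpes.
Half-blood and whole-blood siblings take equally under the stated rule.
The estate is divided into 4 equal shares of 1/4 among Fumio, Emiko, Midori, Kaede.
Fumio is living and takes 1/4.
Emiko is living and takes 1/4.
Midori is living and takes 1/4.
Kaede predeceased; the 1/4 allotted to Kaede's branch passes to Kaede's issue by representation.
The 1/4 is divided into 3 equal shares of 1/12 among Mariko, Chiyo, Hana.
Mariko is living and takes 1/12.
Chiyo is living and takes 1/12.
Hana is living and takes 1/12.

Chiyo 1/12; Emiko 1/4; Fumio 1/4; Hana 1/12; Mariko 1/12; Midori 1/4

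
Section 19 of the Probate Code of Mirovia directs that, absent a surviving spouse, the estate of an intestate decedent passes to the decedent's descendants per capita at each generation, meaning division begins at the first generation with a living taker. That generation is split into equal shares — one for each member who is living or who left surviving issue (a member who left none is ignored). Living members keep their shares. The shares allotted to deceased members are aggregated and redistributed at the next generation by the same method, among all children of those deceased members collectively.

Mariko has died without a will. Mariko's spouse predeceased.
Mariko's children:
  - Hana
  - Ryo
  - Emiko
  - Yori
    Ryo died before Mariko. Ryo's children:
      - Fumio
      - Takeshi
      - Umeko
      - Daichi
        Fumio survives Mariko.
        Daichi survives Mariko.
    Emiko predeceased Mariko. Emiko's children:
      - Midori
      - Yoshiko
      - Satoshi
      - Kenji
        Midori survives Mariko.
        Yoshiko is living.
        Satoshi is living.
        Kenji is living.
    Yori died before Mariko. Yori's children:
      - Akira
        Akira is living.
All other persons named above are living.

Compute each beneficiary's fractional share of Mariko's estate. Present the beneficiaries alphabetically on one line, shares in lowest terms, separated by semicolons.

Akira 1/12; Daichi 1/12; Fumio 1/12; Hana 1/4; Kenji 1/12; Midori 1/12; Satoshi 1/12; Takeshi 1/12; Umeko 1/12; Yoshiko 1/12

There is no surviving spouse, so the entire estate passes to Mariko's descendants per capita at each generation.
At generation 1 (Hana, Ryo, Emiko, Yori) there are 4 shares of (1)/4 = 1/4 each.
Living: Hana — each takes 1/4.
Deceased: Ryo, Emiko, and Yori. Their combined 3/4 is pooled and carried to generation 2.
At generation 2 (Fumio, Takeshi, Umeko, Daichi, Midori, Yoshiko, Satoshi, Kenji, Akira) there are 9 shares of (3/4)/9 = 1/12 each.
Living: Fumio, Takeshi, Umeko, Daichi, Midori, Yoshiko, Satoshi, Kenji, and Akira — each takes 1/12.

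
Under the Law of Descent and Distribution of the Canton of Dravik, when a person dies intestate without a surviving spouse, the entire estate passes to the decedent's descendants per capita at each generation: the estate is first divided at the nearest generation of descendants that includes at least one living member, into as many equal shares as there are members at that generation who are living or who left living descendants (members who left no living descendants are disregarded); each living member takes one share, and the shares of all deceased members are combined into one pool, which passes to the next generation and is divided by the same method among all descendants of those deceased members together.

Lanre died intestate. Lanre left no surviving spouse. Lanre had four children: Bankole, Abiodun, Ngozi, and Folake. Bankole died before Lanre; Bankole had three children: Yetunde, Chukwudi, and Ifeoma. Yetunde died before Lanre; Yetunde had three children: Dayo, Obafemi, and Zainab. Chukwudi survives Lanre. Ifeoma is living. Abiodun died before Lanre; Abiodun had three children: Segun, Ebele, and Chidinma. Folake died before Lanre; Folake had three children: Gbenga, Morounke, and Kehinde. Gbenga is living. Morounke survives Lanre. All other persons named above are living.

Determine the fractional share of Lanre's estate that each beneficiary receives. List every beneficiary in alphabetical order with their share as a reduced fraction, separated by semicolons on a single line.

There is no surviving spouse, so the entire estate passes to Lanre's descendants per capita at each generation.
At generation 1 (Bankole, Abiodun, Ngozi, Folake) there are 4 shares of (1)/4 = 1/4 each.
Living: Ngozi — each takes 1/4.
Deceased: Bankole, Abiodun, and Folake. Their combined 3/4 is pooled and carried to generation 2.
At generation 2 (Yetunde, Chukwudi, Ifeoma, Segun, Ebele, Chidinma, Gbenga, Morounke, Kehinde) there are 9 shares of (3/4)/9 = 1/12 each.
Living: Chukwudi, Ifeoma, Segun, Ebele, Chidinma, Gbenga, Morounke, and Kehinde — each takes 1/12.
Deceased: Yetunde. That 1/12 share is carried to generation 3.
At generation 3 (Dayo, Obafemi, Zainab) there are 3 shares of (1/12)/3 = 1/36 each.
Living: Dayo, Obafemi, and Zainab — each takes 1/36.

Chidinma 1/12; Chukwudi 1/12; Dayo 1/36; Ebele 1/12; Gbenga 1/12; Ifeoma 1/12; Kehinde 1/12; Morounke 1/12; Ngozi 1/4; Obafemi 1/36; Segun 1/12; Zainab 1/36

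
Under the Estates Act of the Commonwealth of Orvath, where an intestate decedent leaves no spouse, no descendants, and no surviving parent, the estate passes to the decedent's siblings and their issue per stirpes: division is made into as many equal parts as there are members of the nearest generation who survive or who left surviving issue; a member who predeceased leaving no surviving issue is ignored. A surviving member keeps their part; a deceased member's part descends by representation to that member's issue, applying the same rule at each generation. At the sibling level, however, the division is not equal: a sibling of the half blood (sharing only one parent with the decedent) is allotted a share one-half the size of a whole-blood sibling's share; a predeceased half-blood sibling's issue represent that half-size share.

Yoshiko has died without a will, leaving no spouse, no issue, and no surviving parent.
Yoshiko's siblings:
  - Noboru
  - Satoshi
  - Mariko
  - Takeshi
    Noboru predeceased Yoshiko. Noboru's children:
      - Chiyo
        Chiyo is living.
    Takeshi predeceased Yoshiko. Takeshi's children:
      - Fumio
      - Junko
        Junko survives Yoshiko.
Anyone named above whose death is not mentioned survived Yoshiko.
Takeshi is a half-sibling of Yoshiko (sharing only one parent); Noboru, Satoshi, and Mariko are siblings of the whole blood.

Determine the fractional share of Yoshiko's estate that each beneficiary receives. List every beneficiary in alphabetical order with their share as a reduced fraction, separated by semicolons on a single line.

Chiyo 2/7; Fumio 1/14; Junko 1/14; Mariko 2/7; Satoshi 2/7

No spouse, descendants, or parent survives, so the estate passes to Yoshiko's siblings per stirpes.
Half-blood siblings count for one-half the weight of whole-blood siblings at the initial division.
Dividing 1 in proportion to weights (total weight 7/2): Noboru (weight 1) → 2/7; Satoshi (weight 1) → 2/7; Mariko (weight 1) → 2/7; Takeshi (weight 1/2) → 1/7.
Noboru predeceased; the 2/7 allotted to Noboru's branch passes to Noboru's issue by representation.
Chiyo is the sole taker at this level and receives the full 2/7.
Satoshi is living and takes 2/7.
Mariko is living and takes 2/7.
Takeshi predeceased; the 1/7 allotted to Takeshi's branch passes to Takeshi's issue by representation.
The 1/7 is divided into 2 equal shares of 1/14 among Fumio, Junko.
Fumio is living and takes 1/14.
Junko is living and takes 1/14.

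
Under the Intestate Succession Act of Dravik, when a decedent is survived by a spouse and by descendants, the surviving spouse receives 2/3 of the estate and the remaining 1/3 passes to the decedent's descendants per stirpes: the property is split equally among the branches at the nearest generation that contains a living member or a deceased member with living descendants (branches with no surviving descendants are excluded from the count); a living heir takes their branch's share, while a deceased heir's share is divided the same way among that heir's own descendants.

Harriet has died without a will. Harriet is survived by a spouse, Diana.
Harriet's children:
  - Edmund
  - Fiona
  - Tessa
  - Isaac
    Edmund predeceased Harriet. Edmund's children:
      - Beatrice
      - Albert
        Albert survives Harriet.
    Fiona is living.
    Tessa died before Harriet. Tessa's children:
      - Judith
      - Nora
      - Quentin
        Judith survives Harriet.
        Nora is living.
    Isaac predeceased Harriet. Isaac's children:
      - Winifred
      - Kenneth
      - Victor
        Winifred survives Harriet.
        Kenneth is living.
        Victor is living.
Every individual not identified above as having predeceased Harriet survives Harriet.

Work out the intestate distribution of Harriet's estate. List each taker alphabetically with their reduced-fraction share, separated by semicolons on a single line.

Diana, as surviving spouse, takes 2/3.
The remaining 1/3 passes to Harriet's descendants per stirpes.
The 1/3 is divided into 4 equal shares of 1/12 among Edmund, Fiona, Tessa, Isaac.
Edmund predeceased; the 1/12 allotted to Edmund's branch passes to Edmund's issue by representation.
The 1/12 is divided into 2 equal shares of 1/24 among Beatrice, Albert.
Beatrice is living and takes 1/24.
Albert is living and takes 1/24.
Fiona is living and takes 1/12.
Tessa predeceased; the 1/12 allotted to Tessa's branch passes to Tessa's issue by representation.
The 1/12 is divided into 3 equal shares of 1/36 among Judith, Nora, Quentin.
Judith is living and takes 1/36.
Nora is living and takes 1/36.
Quentin is living and takes 1/36.
Isaac predeceased; the 1/12 allotted to Isaac's branch passes to Isaac's issue by representation.
The 1/12 is divided into 3 equal shares of 1/36 among Winifred, Kenneth, Victor.
Winifred is living and takes 1/36.
Kenneth is living and takes 1/36.
Victor is living and takes 1/36.

Albert 1/24; Beatrice 1/24; Diana 2/3; Fiona 1/12; Judith 1/36; Kenneth 1/36; Nora 1/36; Quentin 1/36; Victor 1/36; Winifred 1/36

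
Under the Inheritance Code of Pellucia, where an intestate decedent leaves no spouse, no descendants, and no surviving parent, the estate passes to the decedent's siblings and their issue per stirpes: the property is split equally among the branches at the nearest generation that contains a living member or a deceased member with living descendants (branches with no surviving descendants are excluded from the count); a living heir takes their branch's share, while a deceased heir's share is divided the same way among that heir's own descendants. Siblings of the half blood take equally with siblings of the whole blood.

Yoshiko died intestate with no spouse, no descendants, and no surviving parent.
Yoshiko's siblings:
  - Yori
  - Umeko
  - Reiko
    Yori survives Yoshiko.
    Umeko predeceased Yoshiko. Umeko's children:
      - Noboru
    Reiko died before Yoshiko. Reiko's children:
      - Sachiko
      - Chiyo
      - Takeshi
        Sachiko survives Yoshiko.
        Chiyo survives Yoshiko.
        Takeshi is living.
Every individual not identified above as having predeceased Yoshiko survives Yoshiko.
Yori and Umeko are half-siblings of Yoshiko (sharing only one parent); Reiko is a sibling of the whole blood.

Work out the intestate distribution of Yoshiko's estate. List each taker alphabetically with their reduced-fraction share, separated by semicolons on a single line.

Chiyo 1/9; Noboru 1/3; Sachiko 1/9; Takeshi 1/9; Yori 1/3

No spouse, descendants, or parent survives, so the estate passes to Yoshiko's siblings per stirpes.
Half-blood and whole-blood siblings take equally under the stated rule.
The estate is divided into 3 equal shares of 1/3 among Yori, Umeko, Reiko.
Yori is living and takes 1/3.
Umeko predeceased; the 1/3 allotted to Umeko's branch passes to Umeko's issue by representation.
Noboru is the sole taker at this level and receives the full 1/3.
Reiko predeceased; the 1/3 allotted to Reiko's branch passes to Reiko's issue by representation.
The 1/3 is divided into 3 equal shares of 1/9 among Sachiko, Chiyo, Takeshi.
Sachiko is living and takes 1/9.
Chiyo is living and takes 1/9.
Takeshi is living and takes 1/9.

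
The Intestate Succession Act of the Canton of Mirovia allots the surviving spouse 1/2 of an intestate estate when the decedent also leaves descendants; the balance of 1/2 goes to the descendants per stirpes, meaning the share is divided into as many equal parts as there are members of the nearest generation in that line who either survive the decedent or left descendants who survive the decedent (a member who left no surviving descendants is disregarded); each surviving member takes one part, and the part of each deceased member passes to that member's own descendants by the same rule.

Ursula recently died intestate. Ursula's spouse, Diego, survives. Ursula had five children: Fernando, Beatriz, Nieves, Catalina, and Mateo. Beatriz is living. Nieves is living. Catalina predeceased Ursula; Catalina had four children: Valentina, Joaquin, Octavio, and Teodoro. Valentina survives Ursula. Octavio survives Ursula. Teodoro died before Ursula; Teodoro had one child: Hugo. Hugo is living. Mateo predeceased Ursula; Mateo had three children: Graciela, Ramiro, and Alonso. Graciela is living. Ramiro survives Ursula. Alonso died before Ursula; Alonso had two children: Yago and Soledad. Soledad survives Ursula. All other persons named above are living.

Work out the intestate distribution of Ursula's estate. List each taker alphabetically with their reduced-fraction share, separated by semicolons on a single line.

Diego, as surviving spouse, takes 1/2.
The remaining 1/2 passes to Ursula's descendants per stirpes.
The 1/2 is divided into 5 equal shares of 1/10 among Fernando, Beatriz, Nieves, Catalina, Mateo.
Fernando is living and takes 1/10.
Beatriz is living and takes 1/10.
Nieves is living and takes 1/10.
Catalina predeceased; the 1/10 allotted to Catalina's branch passes to Catalina's issue by representation.
The 1/10 is divided into 4 equal shares of 1/40 among Valentina, Joaquin, Octavio, Teodoro.
Valentina is living and takes 1/40.
Joaquin is living and takes 1/40.
Octavio is living and takes 1/40.
Teodoro predeceased; the 1/40 allotted to Teodoro's branch passes to Teodoro's issue by representation.
Hugo is the sole taker at this level and receives the full 1/40.
Mateo predeceased; the 1/10 allotted to Mateo's branch passes to Mateo's issue by representation.
The 1/10 is divided into 3 equal shares of 1/30 among Graciela, Ramiro, Alonso.
Graciela is living and takes 1/30.
Ramiro is living and takes 1/30.
Alonso predeceased; the 1/30 allotted to Alonso's branch passes to Alonso's issue by representation.
The 1/30 is divided into 2 equal shares of 1/60 among Yago, Soledad.
Yago is living and takes 1/60.
Soledad is living and takes 1/60.

Beatriz 1/10; Diego 1/2; Fernando 1/10; Graciela 1/30; Hugo 1/40; Joaquin 1/40; Nieves 1/10; Octavio 1/40; Ramiro 1/30; Soledad 1/60; Valentina 1/40; Yago 1/60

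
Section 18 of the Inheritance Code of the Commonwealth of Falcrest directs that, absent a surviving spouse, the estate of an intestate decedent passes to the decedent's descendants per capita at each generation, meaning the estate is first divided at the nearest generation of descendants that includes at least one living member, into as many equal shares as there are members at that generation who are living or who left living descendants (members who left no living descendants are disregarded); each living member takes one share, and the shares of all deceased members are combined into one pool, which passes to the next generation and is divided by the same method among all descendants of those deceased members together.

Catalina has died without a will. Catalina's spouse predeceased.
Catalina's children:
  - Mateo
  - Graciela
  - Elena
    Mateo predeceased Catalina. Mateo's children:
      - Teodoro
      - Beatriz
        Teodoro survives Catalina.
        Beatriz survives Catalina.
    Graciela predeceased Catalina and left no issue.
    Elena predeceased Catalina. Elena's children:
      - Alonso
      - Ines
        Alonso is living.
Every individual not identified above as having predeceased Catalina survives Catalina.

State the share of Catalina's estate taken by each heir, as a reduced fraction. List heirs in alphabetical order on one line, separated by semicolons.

Alonso 1/4; Beatriz 1/4; Ines 1/4; Teodoro 1/4

There is no surviving spouse, so the entire estate passes to Catalina's descendants per capita at each generation.
No one at generation 1 (Mateo, Elena) is living; moving to the next generation.
At generation 2 (Teodoro, Beatriz, Alonso, Ines) there are 4 shares of (1)/4 = 1/4 each.
Living: Teodoro, Beatriz, Alonso, and Ines — each takes 1/4.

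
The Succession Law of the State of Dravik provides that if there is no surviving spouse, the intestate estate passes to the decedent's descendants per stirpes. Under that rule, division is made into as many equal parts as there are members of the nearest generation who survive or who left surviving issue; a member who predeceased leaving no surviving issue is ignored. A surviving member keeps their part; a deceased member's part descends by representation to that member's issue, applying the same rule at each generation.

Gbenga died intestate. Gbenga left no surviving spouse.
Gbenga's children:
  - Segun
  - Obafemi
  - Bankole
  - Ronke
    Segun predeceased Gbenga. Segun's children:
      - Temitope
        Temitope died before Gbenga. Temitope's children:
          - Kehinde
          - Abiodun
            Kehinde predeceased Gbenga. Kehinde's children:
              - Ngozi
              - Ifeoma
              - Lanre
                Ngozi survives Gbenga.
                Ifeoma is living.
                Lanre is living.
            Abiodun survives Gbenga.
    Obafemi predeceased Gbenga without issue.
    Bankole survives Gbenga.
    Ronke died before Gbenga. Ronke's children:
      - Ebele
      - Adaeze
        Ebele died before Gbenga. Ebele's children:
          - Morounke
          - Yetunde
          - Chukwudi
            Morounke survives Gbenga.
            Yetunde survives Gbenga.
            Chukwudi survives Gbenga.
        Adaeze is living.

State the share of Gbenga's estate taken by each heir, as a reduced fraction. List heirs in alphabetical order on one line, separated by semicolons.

Abiodun 1/6; Adaeze 1/6; Bankole 1/3; Chukwudi 1/18; Ifeoma 1/18; Lanre 1/18; Morounke 1/18; Ngozi 1/18; Yetunde 1/18

There is no surviving spouse, so the entire estate passes to Gbenga's descendants per stirpes.
Obafemi left no surviving issue, so that branch lapses and is disregarded.
The estate is divided into 3 equal shares of 1/3 among Segun, Bankole, Ronke.
Segun predeceased; the 1/3 allotted to Segun's branch passes to Segun's issue by representation.
Temitope's line is the sole branch at this level, so the full 1/3 passes to Temitope's issue by representation.
The 1/3 is divided into 2 equal shares of 1/6 among Kehinde, Abiodun.
Kehinde predeceased; the 1/6 allotted to Kehinde's branch passes to Kehinde's issue by representation.
The 1/6 is divided into 3 equal shares of 1/18 among Ngozi, Ifeoma, Lanre.
Ngozi is living and takes 1/18.
Ifeoma is living and takes 1/18.
Lanre is living and takes 1/18.
Abiodun is living and takes 1/6.
Bankole is living and takes 1/3.
Ronke predeceased; the 1/3 allotted to Ronke's branch passes to Ronke's issue by representation.
The 1/3 is divided into 2 equal shares of 1/6 among Ebele, Adaeze.
Ebele predeceased; the 1/6 allotted to Ebele's branch passes to Ebele's issue by representation.
The 1/6 is divided into 3 equal shares of 1/18 among Morounke, Yetunde, Chukwudi.
Morounke is living and takes 1/18.
Yetunde is living and takes 1/18.
Chukwudi is living and takes 1/18.
Adaeze is living and takes 1/6.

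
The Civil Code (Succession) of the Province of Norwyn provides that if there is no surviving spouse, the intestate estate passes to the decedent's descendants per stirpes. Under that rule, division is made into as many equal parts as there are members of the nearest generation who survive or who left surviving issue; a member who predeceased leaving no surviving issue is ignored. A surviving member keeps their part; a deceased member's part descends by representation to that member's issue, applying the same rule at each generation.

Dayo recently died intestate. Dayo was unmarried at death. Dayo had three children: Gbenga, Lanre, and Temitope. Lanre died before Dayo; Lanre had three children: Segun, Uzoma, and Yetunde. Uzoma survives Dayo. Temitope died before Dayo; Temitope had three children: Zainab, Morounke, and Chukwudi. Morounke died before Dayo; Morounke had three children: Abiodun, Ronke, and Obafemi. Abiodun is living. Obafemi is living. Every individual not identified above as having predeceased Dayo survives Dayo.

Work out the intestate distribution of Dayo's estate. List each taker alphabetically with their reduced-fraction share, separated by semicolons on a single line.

Abiodun 1/27; Chukwudi 1/9; Gbenga 1/3; Obafemi 1/27; Ronke 1/27; Segun 1/9; Uzoma 1/9; Yetunde 1/9; Zainab 1/9

There is no surviving spouse, so the entire estate passes to Dayo's descendants per stirpes.
The estate is divided into 3 equal shares of 1/3 among Gbenga, Lanre, Temitope.
Gbenga is living and takes 1/3.
Lanre predeceased; the 1/3 allotted to Lanre's branch passes to Lanre's issue by representation.
The 1/3 is divided into 3 equal shares of 1/9 among Segun, Uzoma, Yetunde.
Segun is living and takes 1/9.
Uzoma is living and takes 1/9.
Yetunde is living and takes 1/9.
Temitope predeceased; the 1/3 allotted to Temitope's branch passes to Temitope's issue by representation.
The 1/3 is divided into 3 equal shares of 1/9 among Zainab, Morounke, Chukwudi.
Zainab is living and takes 1/9.
Morounke predeceased; the 1/9 allotted to Morounke's branch passes to Morounke's issue by representation.
The 1/9 is divided into 3 equal shares of 1/27 among Abiodun, Ronke, Obafemi.
Abiodun is living and takes 1/27.
Ronke is living and takes 1/27.
Obafemi is living and takes 1/27.
Chukwudi is living and takes 1/9.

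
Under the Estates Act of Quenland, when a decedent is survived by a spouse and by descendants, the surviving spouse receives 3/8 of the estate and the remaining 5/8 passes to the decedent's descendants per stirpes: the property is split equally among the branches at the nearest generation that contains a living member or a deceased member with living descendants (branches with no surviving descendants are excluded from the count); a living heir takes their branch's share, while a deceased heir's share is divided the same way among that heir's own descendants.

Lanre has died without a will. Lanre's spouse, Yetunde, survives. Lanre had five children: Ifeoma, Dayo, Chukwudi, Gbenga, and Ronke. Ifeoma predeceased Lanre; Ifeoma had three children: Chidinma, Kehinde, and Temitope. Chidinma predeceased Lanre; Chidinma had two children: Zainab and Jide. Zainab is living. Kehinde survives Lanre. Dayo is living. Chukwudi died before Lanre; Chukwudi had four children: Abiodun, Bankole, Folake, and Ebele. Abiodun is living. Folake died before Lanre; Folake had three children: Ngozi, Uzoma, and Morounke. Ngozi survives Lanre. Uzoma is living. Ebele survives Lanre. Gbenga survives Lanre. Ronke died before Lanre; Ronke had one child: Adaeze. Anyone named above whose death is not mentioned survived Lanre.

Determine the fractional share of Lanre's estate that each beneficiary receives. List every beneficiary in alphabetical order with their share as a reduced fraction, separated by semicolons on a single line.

Abiodun 1/32; Adaeze 1/8; Bankole 1/32; Dayo 1/8; Ebele 1/32; Gbenga 1/8; Jide 1/48; Kehinde 1/24; Morounke 1/96; Ngozi 1/96; Temitope 1/24; Uzoma 1/96; Yetunde 3/8; Zainab 1/48

Yetunde, as surviving spouse, takes 3/8.
The remaining 5/8 passes to Lanre's descendants per stirpes.
The 5/8 is divided into 5 equal shares of 1/8 among Ifeoma, Dayo, Chukwudi, Gbenga, Ronke.
Ifeoma predeceased; the 1/8 allotted to Ifeoma's branch passes to Ifeoma's issue by representation.
The 1/8 is divided into 3 equal shares of 1/24 among Chidinma, Kehinde, Temitope.
Chidinma predeceased; the 1/24 allotted to Chidinma's branch passes to Chidinma's issue by representation.
The 1/24 is divided into 2 equal shares of 1/48 among Zainab, Jide.
Zainab is living and takes 1/48.
Jide is living and takes 1/48.
Kehinde is living and takes 1/24.
Temitope is living and takes 1/24.
Dayo is living and takes 1/8.
Chukwudi predeceased; the 1/8 allotted to Chukwudi's branch passes to Chukwudi's issue by representation.
The 1/8 is divided into 4 equal shares of 1/32 among Abiodun, Bankole, Folake, Ebele.
Abiodun is living and takes 1/32.
Bankole is living and takes 1/32.
Folake predeceased; the 1/32 allotted to Folake's branch passes to Folake's issue by representation.
The 1/32 is divided into 3 equal shares of 1/96 among Ngozi, Uzoma, Morounke.
Ngozi is living and takes 1/96.
Uzoma is living and takes 1/96.
Morounke is living and takes 1/96.
Ebele is living and takes 1/32.
Gbenga is living and takes 1/8.
Ronke predeceased; the 1/8 allotted to Ronke's branch passes to Ronke's issue by representation.
Adaeze is the sole taker at this level and receives the full 1/8.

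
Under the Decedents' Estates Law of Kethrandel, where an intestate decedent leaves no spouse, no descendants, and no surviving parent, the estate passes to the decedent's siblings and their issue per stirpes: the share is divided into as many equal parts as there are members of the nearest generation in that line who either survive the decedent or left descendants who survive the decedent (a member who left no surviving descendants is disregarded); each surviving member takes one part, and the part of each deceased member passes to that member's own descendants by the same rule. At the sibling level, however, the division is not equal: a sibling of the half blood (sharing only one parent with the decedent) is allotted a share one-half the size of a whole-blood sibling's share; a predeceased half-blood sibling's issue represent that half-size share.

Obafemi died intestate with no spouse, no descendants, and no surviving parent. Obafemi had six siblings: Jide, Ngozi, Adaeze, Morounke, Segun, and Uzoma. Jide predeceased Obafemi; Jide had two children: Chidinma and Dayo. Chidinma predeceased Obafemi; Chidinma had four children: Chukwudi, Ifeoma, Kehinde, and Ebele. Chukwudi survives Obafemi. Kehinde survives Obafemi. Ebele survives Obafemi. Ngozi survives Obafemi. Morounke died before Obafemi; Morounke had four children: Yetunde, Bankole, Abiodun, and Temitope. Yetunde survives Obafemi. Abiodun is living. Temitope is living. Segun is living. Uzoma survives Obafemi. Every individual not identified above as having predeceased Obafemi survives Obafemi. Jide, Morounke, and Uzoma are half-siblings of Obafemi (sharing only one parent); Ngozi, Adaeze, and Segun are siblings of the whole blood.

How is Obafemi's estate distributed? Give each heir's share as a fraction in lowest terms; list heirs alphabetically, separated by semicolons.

Abiodun 1/36; Adaeze 2/9; Bankole 1/36; Chukwudi 1/72; Dayo 1/18; Ebele 1/72; Ifeoma 1/72; Kehinde 1/72; Ngozi 2/9; Segun 2/9; Temitope 1/36; Uzoma 1/9; Yetunde 1/36

No spouse, descendants, or parent survives, so the estate passes to Obafemi's siblings per stirpes.
Half-blood siblings count for one-half the weight of whole-blood siblings at the initial division.
Dividing 1 in proportion to weights (total weight 9/2): Jide (weight 1/2) → 1/9; Ngozi (weight 1) → 2/9; Adaeze (weight 1) → 2/9; Morounke (weight 1/2) → 1/9; Segun (weight 1) → 2/9; Uzoma (weight 1/2) → 1/9.
Jide predeceased; the 1/9 allotted to Jide's branch passes to Jide's issue by representation.
The 1/9 is divided into 2 equal shares of 1/18 among Chidinma, Dayo.
Chidinma predeceased; the 1/18 allotted to Chidinma's branch passes to Chidinma's issue by representation.
The 1/18 is divided into 4 equal shares of 1/72 among Chukwudi, Ifeoma, Kehinde, Ebele.
Chukwudi is living and takes 1/72.
Ifeoma is living and takes 1/72.
Kehinde is living and takes 1/72.
Ebele is living and takes 1/72.
Dayo is living and takes 1/18.
Ngozi is living and takes 2/9.
Adaeze is living and takes 2/9.
Morounke predeceased; the 1/9 allotted to Morounke's branch passes to Morounke's issue by representation.
The 1/9 is divided into 4 equal shares of 1/36 among Yetunde, Bankole, Abiodun, Temitope.
Yetunde is living and takes 1/36.
Bankole is living and takes 1/36.
Abiodun is living and takes 1/36.
Temitope is living and takes 1/36.
Segun is living and takes 2/9.
Uzoma is living and takes 1/9.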